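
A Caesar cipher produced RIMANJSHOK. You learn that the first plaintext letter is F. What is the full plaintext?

FWAOBXGVCY

From the crib: R(17)−F(5)=12, so the shift is 12.
Subtract 12 from each ciphertext letter:
R(17): 17−12=5 → F
I(8): 8−12=-4≡22 → W
M(12): 12−12=0 → A
A(0): 0−12=-12≡14 → O
N(13): 13−12=1 → B
J(9): 9−12=-3≡23 → X
S(18): 18−12=6 → G
H(7): 7−12=-5≡21 → V
O(14): 14−12=2 → C
K(10): 10−12=-2≡24 → Y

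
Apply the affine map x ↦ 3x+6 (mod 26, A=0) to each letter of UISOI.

U(20): 3·20+6=66≡14 → O
I(8): 3·8+6=30≡4 → E
S(18): 3·18+6=60≡8 → I
O(14): 3·14+6=48≡22 → W
I(8): 3·8+6=30≡4 → E

OEIWE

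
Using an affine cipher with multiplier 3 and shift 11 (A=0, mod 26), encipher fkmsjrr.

apvnmkk

f(5): 3·5+11=26≡0 → a
k(10): 3·10+11=41≡15 → p
m(12): 3·12+11=47≡21 → v
s(18): 3·18+11=65≡13 → n
j(9): 3·9+11=38≡12 → m
r(17): 3·17+11=62≡10 → k
r(17): 3·17+11=62≡10 → k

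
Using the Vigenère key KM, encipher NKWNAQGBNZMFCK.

XWGZKCQNXLWRMW

Repeat the key across the message: KMKMKMKMKMKMKM
N(13)+K(10): 23 → X
K(10)+M(12): 22 → W
W(22)+K(10): 32≡6 → G
N(13)+M(12): 25 → Z
A(0)+K(10): 10 → K
Q(16)+M(12): 28≡2 → C
G(6)+K(10): 16 → Q
B(1)+M(12): 13 → N
N(13)+K(10): 23 → X
Z(25)+M(12): 37≡11 → L
M(12)+K(10): 22 → W
F(5)+M(12): 17 → R
C(2)+K(10): 12 → M
K(10)+M(12): 22 → W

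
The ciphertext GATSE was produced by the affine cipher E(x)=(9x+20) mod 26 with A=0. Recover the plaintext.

The inverse of 9 mod 26 is 3, since 9·3=27≡1. Apply D(y)=3·(y−20) mod 26:
G(6): 3·(6−20)=-42≡10 → K
A(0): 3·(0−20)=-60≡18 → S
T(19): 3·(19−20)=-3≡23 → X
S(18): 3·(18−20)=-6≡20 → U
E(4): 3·(4−20)=-48≡4 → E

KSXUE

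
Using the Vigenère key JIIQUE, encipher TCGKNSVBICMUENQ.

Repeat the key across the message: JIIQUEJIIQUEJII
T(19)+J(9): 28≡2 → C
C(2)+I(8): 10 → K
G(6)+I(8): 14 → O
K(10)+Q(16): 26≡0 → A
N(13)+U(20): 33≡7 → H
S(18)+E(4): 22 → W
V(21)+J(9): 30≡4 → E
B(1)+I(8): 9 → J
I(8)+I(8): 16 → Q
C(2)+Q(16): 18 → S
M(12)+U(20): 32≡6 → G
U(20)+E(4): 24 → Y
E(4)+J(9): 13 → N
N(13)+I(8): 21 → V
Q(16)+I(8): 24 → Y

CKOAHWEJQSGYNVY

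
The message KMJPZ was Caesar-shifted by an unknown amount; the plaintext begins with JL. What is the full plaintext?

JLIOY

From the crib: K(10)−J(9)=1, so the shift is 1.
Subtract 1 from each ciphertext letter:
K(10): 10−1=9 → J
M(12): 12−1=11 → L
J(9): 9−1=8 → I
P(15): 15−1=14 → O
Z(25): 25−1=24 → Y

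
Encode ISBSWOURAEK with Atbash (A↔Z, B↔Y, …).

RHYHDLFIZVP

I(8) → R(17)
S(18) → H(7)
B(1) → Y(24)
S(18) → H(7)
W(22) → D(3)
O(14) → L(11)
U(20) → F(5)
R(17) → I(8)
A(0) → Z(25)
E(4) → V(21)
K(10) → P(15)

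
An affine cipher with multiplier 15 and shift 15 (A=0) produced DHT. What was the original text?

UWC

The inverse of 15 mod 26 is 7, since 15·7=105≡1. Apply D(y)=7·(y−15) mod 26:
D(3): 7·(3−15)=-84≡20 → U
H(7): 7·(7−15)=-56≡22 → W
T(19): 7·(19−15)=28≡2 → C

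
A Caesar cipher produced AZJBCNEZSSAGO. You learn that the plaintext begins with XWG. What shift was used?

From the crib: A(0)−X(23)=-23≡3, so the shift is 3.

3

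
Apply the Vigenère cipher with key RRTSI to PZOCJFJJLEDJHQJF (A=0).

GQHURWACDMUAAIRW

Repeat the key across the message: RRTSIRRTSIRRTSIR
P(15)+R(17): 32≡6 → G
Z(25)+R(17): 42≡16 → Q
O(14)+T(19): 33≡7 → H
C(2)+S(18): 20 → U
J(9)+I(8): 17 → R
F(5)+R(17): 22 → W
J(9)+R(17): 26≡0 → A
J(9)+T(19): 28≡2 → C
L(11)+S(18): 29≡3 → D
E(4)+I(8): 12 → M
D(3)+R(17): 20 → U
J(9)+R(17): 26≡0 → A
H(7)+T(19): 26≡0 → A
Q(16)+S(18): 34≡8 → I
J(9)+I(8): 17 → R
F(5)+R(17): 22 → W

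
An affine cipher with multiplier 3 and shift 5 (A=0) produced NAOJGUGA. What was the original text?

The inverse of 3 mod 26 is 9, since 3·9=27≡1. Apply D(y)=9·(y−5) mod 26:
N(13): 9·(13−5)=72≡20 → U
A(0): 9·(0−5)=-45≡7 → H
O(14): 9·(14−5)=81≡3 → D
J(9): 9·(9−5)=36≡10 → K
G(6): 9·(6−5)=9 → J
U(20): 9·(20−5)=135≡5 → F
G(6): 9·(6−5)=9 → J
A(0): 9·(0−5)=-45≡7 → H

UHDKJFJH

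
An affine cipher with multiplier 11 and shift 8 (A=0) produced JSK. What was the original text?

TIM

The inverse of 11 mod 26 is 19, since 11·19=209≡1. Apply D(y)=19·(y−8) mod 26:
J(9): 19·(9−8)=19 → T
S(18): 19·(18−8)=190≡8 → I
K(10): 19·(10−8)=38≡12 → M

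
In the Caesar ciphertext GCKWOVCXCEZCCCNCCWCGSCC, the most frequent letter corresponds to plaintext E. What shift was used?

The most frequent ciphertext letter is C (appears 11 times).
C is position 2; E is position 4.
Shift = -2≡24.

24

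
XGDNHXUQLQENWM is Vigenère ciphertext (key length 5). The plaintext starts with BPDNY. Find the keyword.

Subtract each crib letter from the matching ciphertext letter (mod 26):
X(23)−B(1)=22 → W
G(6)−P(15)=-9≡17 → R
D(3)−D(3)=0 → A
N(13)−N(13)=0 → A
H(7)−Y(24)=-17≡9 → J

WRAAJ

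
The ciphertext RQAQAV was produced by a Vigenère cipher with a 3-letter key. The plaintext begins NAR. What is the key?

Subtract each crib letter from the matching ciphertext letter (mod 26):
R(17)−N(13)=4 → E
Q(16)−A(0)=16 → Q
A(0)−R(17)=-17≡9 → J

EQJ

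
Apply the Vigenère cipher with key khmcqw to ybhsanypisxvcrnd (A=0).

iituqjiwuunrmyzf

Repeat the key across the message: khmcqwkhmcqwkhmc
y(24)+k(10): 34≡8 → i
b(1)+h(7): 8 → i
h(7)+m(12): 19 → t
s(18)+c(2): 20 → u
a(0)+q(16): 16 → q
n(13)+w(22): 35≡9 → j
y(24)+k(10): 34≡8 → i
p(15)+h(7): 22 → w
i(8)+m(12): 20 → u
s(18)+c(2): 20 → u
x(23)+q(16): 39≡13 → n
v(21)+w(22): 43≡17 → r
c(2)+k(10): 12 → m
r(17)+h(7): 24 → y
n(13)+m(12): 25 → z
d(3)+c(2): 5 → f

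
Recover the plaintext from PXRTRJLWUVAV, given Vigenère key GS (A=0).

JFLBLRFEODUD

Repeat the key across the ciphertext: GSGSGSGSGSGS
P(15)−G(6): 9 → J
X(23)−S(18): 5 → F
R(17)−G(6): 11 → L
T(19)−S(18): 1 → B
R(17)−G(6): 11 → L
J(9)−S(18): -9≡17 → R
L(11)−G(6): 5 → F
W(22)−S(18): 4 → E
U(20)−G(6): 14 → O
V(21)−S(18): 3 → D
A(0)−G(6): -6≡20 → U
V(21)−S(18): 3 → D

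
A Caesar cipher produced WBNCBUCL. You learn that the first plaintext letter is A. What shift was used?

From the crib: W(22)−A(0)=22, so the shift is 22.

22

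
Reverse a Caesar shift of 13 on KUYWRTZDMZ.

XHLJEGMQZM

K(10): 10−13=-3≡23 → X
U(20): 20−13=7 → H
Y(24): 24−13=11 → L
W(22): 22−13=9 → J
R(17): 17−13=4 → E
T(19): 19−13=6 → G
Z(25): 25−13=12 → M
D(3): 3−13=-10≡16 → Q
M(12): 12−13=-1≡25 → Z
Z(25): 25−13=12 → M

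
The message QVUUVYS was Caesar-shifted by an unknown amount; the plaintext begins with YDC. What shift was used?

18

From the crib: Q(16)−Y(24)=-8≡18, so the shift is 18.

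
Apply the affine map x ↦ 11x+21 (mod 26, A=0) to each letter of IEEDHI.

FNNCUF

I(8): 11·8+21=109≡5 → F
E(4): 11·4+21=65≡13 → N
E(4): 11·4+21=65≡13 → N
D(3): 11·3+21=54≡2 → C
H(7): 11·7+21=98≡20 → U
I(8): 11·8+21=109≡5 → F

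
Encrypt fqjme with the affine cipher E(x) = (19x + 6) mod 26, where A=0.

f(5): 19·5+6=101≡23 → x
q(16): 19·16+6=310≡24 → y
j(9): 19·9+6=177≡21 → v
m(12): 19·12+6=234≡0 → a
e(4): 19·4+6=82≡4 → e

xyvae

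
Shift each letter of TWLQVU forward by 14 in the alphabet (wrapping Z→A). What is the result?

T(19): 19+14=33≡7 → H
W(22): 22+14=36≡10 → K
L(11): 11+14=25 → Z
Q(16): 16+14=30≡4 → E
V(21): 21+14=35≡9 → J
U(20): 20+14=34≡8 → I

HKZEJI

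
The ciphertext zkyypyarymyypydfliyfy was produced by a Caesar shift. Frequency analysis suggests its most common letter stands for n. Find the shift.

11

The most frequent ciphertext letter is y (appears 9 times).
y is position 24; n is position 13.
Shift = 11.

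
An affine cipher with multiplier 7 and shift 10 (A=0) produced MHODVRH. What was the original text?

The inverse of 7 mod 26 is 15, since 7·15=105≡1. Apply D(y)=15·(y−10) mod 26:
M(12): 15·(12−10)=30≡4 → E
H(7): 15·(7−10)=-45≡7 → H
O(14): 15·(14−10)=60≡8 → I
D(3): 15·(3−10)=-105≡25 → Z
V(21): 15·(21−10)=165≡9 → J
R(17): 15·(17−10)=105≡1 → B
H(7): 15·(7−10)=-45≡7 → H

EHIZJBH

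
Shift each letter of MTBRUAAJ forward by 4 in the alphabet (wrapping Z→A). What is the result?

M(12): 12+4=16 → Q
T(19): 19+4=23 → X
B(1): 1+4=5 → F
R(17): 17+4=21 → V
U(20): 20+4=24 → Y
A(0): 0+4=4 → E
A(0): 0+4=4 → E
J(9): 9+4=13 → N

QXFVYEEN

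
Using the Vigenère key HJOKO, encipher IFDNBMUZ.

PORXPTDN

Repeat the key across the message: HJOKOHJO
I(8)+H(7): 15 → P
F(5)+J(9): 14 → O
D(3)+O(14): 17 → R
N(13)+K(10): 23 → X
B(1)+O(14): 15 → P
M(12)+H(7): 19 → T
U(20)+J(9): 29≡3 → D
Z(25)+O(14): 39≡13 → N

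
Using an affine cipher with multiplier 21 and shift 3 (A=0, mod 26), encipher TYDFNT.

T(19): 21·19+3=402≡12 → M
Y(24): 21·24+3=507≡13 → N
D(3): 21·3+3=66≡14 → O
F(5): 21·5+3=108≡4 → E
N(13): 21·13+3=276≡16 → Q
T(19): 21·19+3=402≡12 → M

MNOEQM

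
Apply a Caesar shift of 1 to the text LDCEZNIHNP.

MEDFAOJIOQ

L(11): 11+1=12 → M
D(3): 3+1=4 → E
C(2): 2+1=3 → D
E(4): 4+1=5 → F
Z(25): 25+1=26≡0 → A
N(13): 13+1=14 → O
I(8): 8+1=9 → J
H(7): 7+1=8 → I
N(13): 13+1=14 → O
P(15): 15+1=16 → Q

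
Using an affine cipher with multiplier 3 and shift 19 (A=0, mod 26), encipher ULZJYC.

U(20): 3·20+19=79≡1 → B
L(11): 3·11+19=52≡0 → A
Z(25): 3·25+19=94≡16 → Q
J(9): 3·9+19=46≡20 → U
Y(24): 3·24+19=91≡13 → N
C(2): 3·2+19=25 → Z

BAQUNZ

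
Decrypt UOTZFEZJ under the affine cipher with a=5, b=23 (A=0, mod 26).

PTUQMRQS

The inverse of 5 mod 26 is 21, since 5·21=105≡1. Apply D(y)=21·(y−23) mod 26:
U(20): 21·(20−23)=-63≡15 → P
O(14): 21·(14−23)=-189≡19 → T
T(19): 21·(19−23)=-84≡20 → U
Z(25): 21·(25−23)=42≡16 → Q
F(5): 21·(5−23)=-378≡12 → M
E(4): 21·(4−23)=-399≡17 → R
Z(25): 21·(25−23)=42≡16 → Q
J(9): 21·(9−23)=-294≡18 → S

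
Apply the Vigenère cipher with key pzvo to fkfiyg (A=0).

Repeat the key across the message: pzvopz
f(5)+p(15): 20 → u
k(10)+z(25): 35≡9 → j
f(5)+v(21): 26≡0 → a
i(8)+o(14): 22 → w
y(24)+p(15): 39≡13 → n
g(6)+z(25): 31≡5 → f

ujawnf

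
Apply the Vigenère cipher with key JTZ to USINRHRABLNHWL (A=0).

Repeat the key across the message: JTZJTZJTZJTZJT
U(20)+J(9): 29≡3 → D
S(18)+T(19): 37≡11 → L
I(8)+Z(25): 33≡7 → H
N(13)+J(9): 22 → W
R(17)+T(19): 36≡10 → K
H(7)+Z(25): 32≡6 → G
R(17)+J(9): 26≡0 → A
A(0)+T(19): 19 → T
B(1)+Z(25): 26≡0 → A
L(11)+J(9): 20 → U
N(13)+T(19): 32≡6 → G
H(7)+Z(25): 32≡6 → G
W(22)+J(9): 31≡5 → F
L(11)+T(19): 30≡4 → E

DLHWKGATAUGGFE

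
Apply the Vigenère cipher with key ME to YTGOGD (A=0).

KXSSSH

Repeat the key across the message: MEMEME
Y(24)+M(12): 36≡10 → K
T(19)+E(4): 23 → X
G(6)+M(12): 18 → S
O(14)+E(4): 18 → S
G(6)+M(12): 18 → S
D(3)+E(4): 7 → H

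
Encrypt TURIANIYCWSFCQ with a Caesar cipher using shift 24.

T(19): 19+24=43≡17 → R
U(20): 20+24=44≡18 → S
R(17): 17+24=41≡15 → P
I(8): 8+24=32≡6 → G
A(0): 0+24=24 → Y
N(13): 13+24=37≡11 → L
I(8): 8+24=32≡6 → G
Y(24): 24+24=48≡22 → W
C(2): 2+24=26≡0 → A
W(22): 22+24=46≡20 → U
S(18): 18+24=42≡16 → Q
F(5): 5+24=29≡3 → D
C(2): 2+24=26≡0 → A
Q(16): 16+24=40≡14 → O

RSPGYLGWAUQDAO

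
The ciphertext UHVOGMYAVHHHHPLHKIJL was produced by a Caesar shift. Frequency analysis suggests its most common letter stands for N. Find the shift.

20

The most frequent ciphertext letter is H (appears 6 times).
H is position 7; N is position 13.
Shift = -6≡20.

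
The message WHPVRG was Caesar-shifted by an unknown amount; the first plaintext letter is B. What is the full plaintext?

BMUAWL

From the crib: W(22)−B(1)=21, so the shift is 21.
Subtract 21 from each ciphertext letter:
W(22): 22−21=1 → B
H(7): 7−21=-14≡12 → M
P(15): 15−21=-6≡20 → U
V(21): 21−21=0 → A
R(17): 17−21=-4≡22 → W
G(6): 6−21=-15≡11 → L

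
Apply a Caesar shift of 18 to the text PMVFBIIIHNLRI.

P(15): 15+18=33≡7 → H
M(12): 12+18=30≡4 → E
V(21): 21+18=39≡13 → N
F(5): 5+18=23 → X
B(1): 1+18=19 → T
I(8): 8+18=26≡0 → A
I(8): 8+18=26≡0 → A
I(8): 8+18=26≡0 → A
H(7): 7+18=25 → Z
N(13): 13+18=31≡5 → F
L(11): 11+18=29≡3 → D
R(17): 17+18=35≡9 → J
I(8): 8+18=26≡0 → A

HENXTAAAZFDJA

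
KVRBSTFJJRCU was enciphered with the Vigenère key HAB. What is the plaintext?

Repeat the key across the ciphertext: HABHABHABHAB
K(10)−H(7): 3 → D
V(21)−A(0): 21 → V
R(17)−B(1): 16 → Q
B(1)−H(7): -6≡20 → U
S(18)−A(0): 18 → S
T(19)−B(1): 18 → S
F(5)−H(7): -2≡24 → Y
J(9)−A(0): 9 → J
J(9)−B(1): 8 → I
R(17)−H(7): 10 → K
C(2)−A(0): 2 → C
U(20)−B(1): 19 → T

DVQUSSYJIKCT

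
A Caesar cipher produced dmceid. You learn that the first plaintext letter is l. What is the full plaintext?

From the crib: d(3)−l(11)=-8≡18, so the shift is 18.
Subtract 18 from each ciphertext letter:
d(3): 3−18=-15≡11 → l
m(12): 12−18=-6≡20 → u
c(2): 2−18=-16≡10 → k
e(4): 4−18=-14≡12 → m
i(8): 8−18=-10≡16 → q
d(3): 3−18=-15≡11 → l

lukmql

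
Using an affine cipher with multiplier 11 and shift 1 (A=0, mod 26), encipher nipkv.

n(13): 11·13+1=144≡14 → o
i(8): 11·8+1=89≡11 → l
p(15): 11·15+1=166≡10 → k
k(10): 11·10+1=111≡7 → h
v(21): 11·21+1=232≡24 → y

olkhy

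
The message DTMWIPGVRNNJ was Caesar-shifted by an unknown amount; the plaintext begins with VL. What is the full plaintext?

From the crib: D(3)−V(21)=-18≡8, so the shift is 8.
Subtract 8 from each ciphertext letter:
D(3): 3−8=-5≡21 → V
T(19): 19−8=11 → L
M(12): 12−8=4 → E
W(22): 22−8=14 → O
I(8): 8−8=0 → A
P(15): 15−8=7 → H
G(6): 6−8=-2≡24 → Y
V(21): 21−8=13 → N
R(17): 17−8=9 → J
N(13): 13−8=5 → F
N(13): 13−8=5 → F
J(9): 9−8=1 → B

VLEOAHYNJFFB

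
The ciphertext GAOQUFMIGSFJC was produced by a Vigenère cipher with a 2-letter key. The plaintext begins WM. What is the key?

Subtract each crib letter from the matching ciphertext letter (mod 26):
G(6)−W(22)=-16≡10 → K
A(0)−M(12)=-12≡14 → O

KO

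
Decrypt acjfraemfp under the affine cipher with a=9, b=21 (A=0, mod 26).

The inverse of 9 mod 26 is 3, since 9·3=27≡1. Apply D(y)=3·(y−21) mod 26:
a(0): 3·(0−21)=-63≡15 → p
c(2): 3·(2−21)=-57≡21 → v
j(9): 3·(9−21)=-36≡16 → q
f(5): 3·(5−21)=-48≡4 → e
r(17): 3·(17−21)=-12≡14 → o
a(0): 3·(0−21)=-63≡15 → p
e(4): 3·(4−21)=-51≡1 → b
m(12): 3·(12−21)=-27≡25 → z
f(5): 3·(5−21)=-48≡4 → e
p(15): 3·(15−21)=-18≡8 → i

pvqeopbzei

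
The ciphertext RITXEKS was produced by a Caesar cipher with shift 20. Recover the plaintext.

R(17): 17−20=-3≡23 → X
I(8): 8−20=-12≡14 → O
T(19): 19−20=-1≡25 → Z
X(23): 23−20=3 → D
E(4): 4−20=-16≡10 → K
K(10): 10−20=-10≡16 → Q
S(18): 18−20=-2≡24 → Y

XOZDKQY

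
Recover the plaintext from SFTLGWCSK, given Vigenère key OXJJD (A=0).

Repeat the key across the ciphertext: OXJJDOXJJ
S(18)−O(14): 4 → E
F(5)−X(23): -18≡8 → I
T(19)−J(9): 10 → K
L(11)−J(9): 2 → C
G(6)−D(3): 3 → D
W(22)−O(14): 8 → I
C(2)−X(23): -21≡5 → F
S(18)−J(9): 9 → J
K(10)−J(9): 1 → B

EIKCDIFJB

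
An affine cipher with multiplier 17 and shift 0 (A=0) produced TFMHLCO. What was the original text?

VLQFTUK

The inverse of 17 mod 26 is 23, since 17·23=391≡1. Apply D(y)=23·(y−0) mod 26:
T(19): 23·(19−0)=437≡21 → V
F(5): 23·(5−0)=115≡11 → L
M(12): 23·(12−0)=276≡16 → Q
H(7): 23·(7−0)=161≡5 → F
L(11): 23·(11−0)=253≡19 → T
C(2): 23·(2−0)=46≡20 → U
O(14): 23·(14−0)=322≡10 → K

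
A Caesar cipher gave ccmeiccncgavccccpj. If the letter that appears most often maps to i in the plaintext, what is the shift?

20

The most frequent ciphertext letter is c (appears 9 times).
c is position 2; i is position 8.
Shift = -6≡20.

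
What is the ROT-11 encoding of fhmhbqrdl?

f(5): 5+11=16 → q
h(7): 7+11=18 → s
m(12): 12+11=23 → x
h(7): 7+11=18 → s
b(1): 1+11=12 → m
q(16): 16+11=27≡1 → b
r(17): 17+11=28≡2 → c
d(3): 3+11=14 → o
l(11): 11+11=22 → w

qsxsmbcow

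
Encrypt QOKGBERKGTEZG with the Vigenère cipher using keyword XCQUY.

Repeat the key across the message: XCQUYXCQUYXCQ
Q(16)+X(23): 39≡13 → N
O(14)+C(2): 16 → Q
K(10)+Q(16): 26≡0 → A
G(6)+U(20): 26≡0 → A
B(1)+Y(24): 25 → Z
E(4)+X(23): 27≡1 → B
R(17)+C(2): 19 → T
K(10)+Q(16): 26≡0 → A
G(6)+U(20): 26≡0 → A
T(19)+Y(24): 43≡17 → R
E(4)+X(23): 27≡1 → B
Z(25)+C(2): 27≡1 → B
G(6)+Q(16): 22 → W

NQAAZBTAARBBW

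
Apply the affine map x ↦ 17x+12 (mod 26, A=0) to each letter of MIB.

M(12): 17·12+12=216≡8 → I
I(8): 17·8+12=148≡18 → S
B(1): 17·1+12=29≡3 → D

ISD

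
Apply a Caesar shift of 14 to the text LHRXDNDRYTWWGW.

L(11): 11+14=25 → Z
H(7): 7+14=21 → V
R(17): 17+14=31≡5 → F
X(23): 23+14=37≡11 → L
D(3): 3+14=17 → R
N(13): 13+14=27≡1 → B
D(3): 3+14=17 → R
R(17): 17+14=31≡5 → F
Y(24): 24+14=38≡12 → M
T(19): 19+14=33≡7 → H
W(22): 22+14=36≡10 → K
W(22): 22+14=36≡10 → K
G(6): 6+14=20 → U
W(22): 22+14=36≡10 → K

ZVFLRBRFMHKKUK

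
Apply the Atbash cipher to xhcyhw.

csxbsd

x(23) → c(2)
h(7) → s(18)
c(2) → x(23)
y(24) → b(1)
h(7) → s(18)
w(22) → d(3)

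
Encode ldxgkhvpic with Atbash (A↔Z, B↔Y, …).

l(11) → o(14)
d(3) → w(22)
x(23) → c(2)
g(6) → t(19)
k(10) → p(15)
h(7) → s(18)
v(21) → e(4)
p(15) → k(10)
i(8) → r(17)
c(2) → x(23)

owctpsekrx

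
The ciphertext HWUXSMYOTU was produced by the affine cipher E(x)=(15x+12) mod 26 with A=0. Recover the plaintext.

RSEZQAGOXE

The inverse of 15 mod 26 is 7, since 15·7=105≡1. Apply D(y)=7·(y−12) mod 26:
H(7): 7·(7−12)=-35≡17 → R
W(22): 7·(22−12)=70≡18 → S
U(20): 7·(20−12)=56≡4 → E
X(23): 7·(23−12)=77≡25 → Z
S(18): 7·(18−12)=42≡16 → Q
M(12): 7·(12−12)=0 → A
Y(24): 7·(24−12)=84≡6 → G
O(14): 7·(14−12)=14 → O
T(19): 7·(19−12)=49≡23 → X
U(20): 7·(20−12)=56≡4 → E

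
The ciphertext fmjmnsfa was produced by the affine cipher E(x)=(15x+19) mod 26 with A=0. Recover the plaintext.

The inverse of 15 mod 26 is 7, since 15·7=105≡1. Apply D(y)=7·(y−19) mod 26:
f(5): 7·(5−19)=-98≡6 → g
m(12): 7·(12−19)=-49≡3 → d
j(9): 7·(9−19)=-70≡8 → i
m(12): 7·(12−19)=-49≡3 → d
n(13): 7·(13−19)=-42≡10 → k
s(18): 7·(18−19)=-7≡19 → t
f(5): 7·(5−19)=-98≡6 → g
a(0): 7·(0−19)=-133≡23 → x

gdidktgx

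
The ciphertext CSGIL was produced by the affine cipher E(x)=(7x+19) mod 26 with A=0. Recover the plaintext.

FLNRK

The inverse of 7 mod 26 is 15, since 7·15=105≡1. Apply D(y)=15·(y−19) mod 26:
C(2): 15·(2−19)=-255≡5 → F
S(18): 15·(18−19)=-15≡11 → L
G(6): 15·(6−19)=-195≡13 → N
I(8): 15·(8−19)=-165≡17 → R
L(11): 15·(11−19)=-120≡10 → K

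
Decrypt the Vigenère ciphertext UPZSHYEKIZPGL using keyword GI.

OHTKBQYCCRJYF

Repeat the key across the ciphertext: GIGIGIGIGIGIG
U(20)−G(6): 14 → O
P(15)−I(8): 7 → H
Z(25)−G(6): 19 → T
S(18)−I(8): 10 → K
H(7)−G(6): 1 → B
Y(24)−I(8): 16 → Q
E(4)−G(6): -2≡24 → Y
K(10)−I(8): 2 → C
I(8)−G(6): 2 → C
Z(25)−I(8): 17 → R
P(15)−G(6): 9 → J
G(6)−I(8): -2≡24 → Y
L(11)−G(6): 5 → F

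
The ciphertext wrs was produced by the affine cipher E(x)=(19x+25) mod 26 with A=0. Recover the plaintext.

tqb

The inverse of 19 mod 26 is 11, since 19·11=209≡1. Apply D(y)=11·(y−25) mod 26:
w(22): 11·(22−25)=-33≡19 → t
r(17): 11·(17−25)=-88≡16 → q
s(18): 11·(18−25)=-77≡1 → b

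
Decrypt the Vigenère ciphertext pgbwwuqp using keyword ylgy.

rvvyyjkr

Repeat the key across the ciphertext: ylgyylgy
p(15)−y(24): -9≡17 → r
g(6)−l(11): -5≡21 → v
b(1)−g(6): -5≡21 → v
w(22)−y(24): -2≡24 → y
w(22)−y(24): -2≡24 → y
u(20)−l(11): 9 → j
q(16)−g(6): 10 → k
p(15)−y(24): -9≡17 → r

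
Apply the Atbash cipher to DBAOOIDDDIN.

WYZLLRWWWRM

D(3) → W(22)
B(1) → Y(24)
A(0) → Z(25)
O(14) → L(11)
O(14) → L(11)
I(8) → R(17)
D(3) → W(22)
D(3) → W(22)
D(3) → W(22)
I(8) → R(17)
N(13) → M(12)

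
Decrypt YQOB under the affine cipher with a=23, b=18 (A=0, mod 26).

YSKX

The inverse of 23 mod 26 is 17, since 23·17=391≡1. Apply D(y)=17·(y−18) mod 26:
Y(24): 17·(24−18)=102≡24 → Y
Q(16): 17·(16−18)=-34≡18 → S
O(14): 17·(14−18)=-68≡10 → K
B(1): 17·(1−18)=-289≡23 → X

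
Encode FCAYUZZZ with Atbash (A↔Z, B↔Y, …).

UXZBFAAA

F(5) → U(20)
C(2) → X(23)
A(0) → Z(25)
Y(24) → B(1)
U(20) → F(5)
Z(25) → A(0)
Z(25) → A(0)
Z(25) → A(0)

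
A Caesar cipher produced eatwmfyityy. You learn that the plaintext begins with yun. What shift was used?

From the crib: e(4)−y(24)=-20≡6, so the shift is 6.

6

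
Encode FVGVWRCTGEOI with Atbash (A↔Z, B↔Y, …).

F(5) → U(20)
V(21) → E(4)
G(6) → T(19)
V(21) → E(4)
W(22) → D(3)
R(17) → I(8)
C(2) → X(23)
T(19) → G(6)
G(6) → T(19)
E(4) → V(21)
O(14) → L(11)
I(8) → R(17)

UETEDIXGTVLR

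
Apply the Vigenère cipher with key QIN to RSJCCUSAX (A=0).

Repeat the key across the message: QINQINQIN
R(17)+Q(16): 33≡7 → H
S(18)+I(8): 26≡0 → A
J(9)+N(13): 22 → W
C(2)+Q(16): 18 → S
C(2)+I(8): 10 → K
U(20)+N(13): 33≡7 → H
S(18)+Q(16): 34≡8 → I
A(0)+I(8): 8 → I
X(23)+N(13): 36≡10 → K

HAWSKHIIK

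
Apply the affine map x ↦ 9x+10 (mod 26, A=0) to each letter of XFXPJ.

X(23): 9·23+10=217≡9 → J
F(5): 9·5+10=55≡3 → D
X(23): 9·23+10=217≡9 → J
P(15): 9·15+10=145≡15 → P
J(9): 9·9+10=91≡13 → N

JDJPN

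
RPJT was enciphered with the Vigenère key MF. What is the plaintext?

Repeat the key across the ciphertext: MFMF
R(17)−M(12): 5 → F
P(15)−F(5): 10 → K
J(9)−M(12): -3≡23 → X
T(19)−F(5): 14 → O

FKXO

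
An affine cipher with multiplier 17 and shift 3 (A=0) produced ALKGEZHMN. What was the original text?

JCFRXMOZW

The inverse of 17 mod 26 is 23, since 17·23=391≡1. Apply D(y)=23·(y−3) mod 26:
A(0): 23·(0−3)=-69≡9 → J
L(11): 23·(11−3)=184≡2 → C
K(10): 23·(10−3)=161≡5 → F
G(6): 23·(6−3)=69≡17 → R
E(4): 23·(4−3)=23 → X
Z(25): 23·(25−3)=506≡12 → M
H(7): 23·(7−3)=92≡14 → O
M(12): 23·(12−3)=207≡25 → Z
N(13): 23·(13−3)=230≡22 → W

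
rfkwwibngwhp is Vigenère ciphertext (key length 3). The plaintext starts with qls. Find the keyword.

Subtract each crib letter from the matching ciphertext letter (mod 26):
r(17)−q(16)=1 → b
f(5)−l(11)=-6≡20 → u
k(10)−s(18)=-8≡18 → s

bus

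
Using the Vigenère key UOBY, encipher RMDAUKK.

LAEYOYL

Repeat the key across the message: UOBYUOB
R(17)+U(20): 37≡11 → L
M(12)+O(14): 26≡0 → A
D(3)+B(1): 4 → E
A(0)+Y(24): 24 → Y
U(20)+U(20): 40≡14 → O
K(10)+O(14): 24 → Y
K(10)+B(1): 11 → L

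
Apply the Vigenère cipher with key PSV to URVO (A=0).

JJQD

Repeat the key across the message: PSVP
U(20)+P(15): 35≡9 → J
R(17)+S(18): 35≡9 → J
V(21)+V(21): 42≡16 → Q
O(14)+P(15): 29≡3 → D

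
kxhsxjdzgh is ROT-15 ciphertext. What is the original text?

k(10): 10−15=-5≡21 → v
x(23): 23−15=8 → i
h(7): 7−15=-8≡18 → s
s(18): 18−15=3 → d
x(23): 23−15=8 → i
j(9): 9−15=-6≡20 → u
d(3): 3−15=-12≡14 → o
z(25): 25−15=10 → k
g(6): 6−15=-9≡17 → r
h(7): 7−15=-8≡18 → s

visdiuokrs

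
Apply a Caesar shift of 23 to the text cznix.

c(2): 2+23=25 → z
z(25): 25+23=48≡22 → w
n(13): 13+23=36≡10 → k
i(8): 8+23=31≡5 → f
x(23): 23+23=46≡20 → u

zwkfu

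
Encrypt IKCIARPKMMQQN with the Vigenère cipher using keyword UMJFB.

Repeat the key across the message: UMJFBUMJFBUMJ
I(8)+U(20): 28≡2 → C
K(10)+M(12): 22 → W
C(2)+J(9): 11 → L
I(8)+F(5): 13 → N
A(0)+B(1): 1 → B
R(17)+U(20): 37≡11 → L
P(15)+M(12): 27≡1 → B
K(10)+J(9): 19 → T
M(12)+F(5): 17 → R
M(12)+B(1): 13 → N
Q(16)+U(20): 36≡10 → K
Q(16)+M(12): 28≡2 → C
N(13)+J(9): 22 → W

CWLNBLBTRNKCW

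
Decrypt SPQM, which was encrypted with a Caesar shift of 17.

BYZV

S(18): 18−17=1 → B
P(15): 15−17=-2≡24 → Y
Q(16): 16−17=-1≡25 → Z
M(12): 12−17=-5≡21 → V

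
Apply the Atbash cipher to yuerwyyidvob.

y(24) → b(1)
u(20) → f(5)
e(4) → v(21)
r(17) → i(8)
w(22) → d(3)
y(24) → b(1)
y(24) → b(1)
i(8) → r(17)
d(3) → w(22)
v(21) → e(4)
o(14) → l(11)
b(1) → y(24)

bfvidbbrwely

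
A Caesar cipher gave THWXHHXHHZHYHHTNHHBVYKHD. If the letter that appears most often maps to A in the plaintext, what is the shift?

The most frequent ciphertext letter is H (appears 11 times).
H is position 7; A is position 0.
Shift = 7.

7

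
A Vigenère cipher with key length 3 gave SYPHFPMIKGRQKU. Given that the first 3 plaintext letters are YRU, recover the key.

UHV

Subtract each crib letter from the matching ciphertext letter (mod 26):
S(18)−Y(24)=-6≡20 → U
Y(24)−R(17)=7 → H
P(15)−U(20)=-5≡21 → V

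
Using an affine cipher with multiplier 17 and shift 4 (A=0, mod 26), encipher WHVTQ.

W(22): 17·22+4=378≡14 → O
H(7): 17·7+4=123≡19 → T
V(21): 17·21+4=361≡23 → X
T(19): 17·19+4=327≡15 → P
Q(16): 17·16+4=276≡16 → Q

OTXPQ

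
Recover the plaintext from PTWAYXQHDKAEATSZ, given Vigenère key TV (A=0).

Repeat the key across the ciphertext: TVTVTVTVTVTVTVTV
P(15)−T(19): -4≡22 → W
T(19)−V(21): -2≡24 → Y
W(22)−T(19): 3 → D
A(0)−V(21): -21≡5 → F
Y(24)−T(19): 5 → F
X(23)−V(21): 2 → C
Q(16)−T(19): -3≡23 → X
H(7)−V(21): -14≡12 → M
D(3)−T(19): -16≡10 → K
K(10)−V(21): -11≡15 → P
A(0)−T(19): -19≡7 → H
E(4)−V(21): -17≡9 → J
A(0)−T(19): -19≡7 → H
T(19)−V(21): -2≡24 → Y
S(18)−T(19): -1≡25 → Z
Z(25)−V(21): 4 → E

WYDFFCXMKPHJHYZE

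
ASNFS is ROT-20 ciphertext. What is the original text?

A(0): 0−20=-20≡6 → G
S(18): 18−20=-2≡24 → Y
N(13): 13−20=-7≡19 → T
F(5): 5−20=-15≡11 → L
S(18): 18−20=-2≡24 → Y

GYTLY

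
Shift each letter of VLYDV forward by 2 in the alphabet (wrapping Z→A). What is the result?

XNAFX

V(21): 21+2=23 → X
L(11): 11+2=13 → N
Y(24): 24+2=26≡0 → A
D(3): 3+2=5 → F
V(21): 21+2=23 → X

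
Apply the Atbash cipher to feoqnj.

f(5) → u(20)
e(4) → v(21)
o(14) → l(11)
q(16) → j(9)
n(13) → m(12)
j(9) → q(16)

uvljmq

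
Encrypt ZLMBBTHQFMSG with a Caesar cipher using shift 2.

BNODDVJSHOUI

Z(25): 25+2=27≡1 → B
L(11): 11+2=13 → N
M(12): 12+2=14 → O
B(1): 1+2=3 → D
B(1): 1+2=3 → D
T(19): 19+2=21 → V
H(7): 7+2=9 → J
Q(16): 16+2=18 → S
F(5): 5+2=7 → H
M(12): 12+2=14 → O
S(18): 18+2=20 → U
G(6): 6+2=8 → I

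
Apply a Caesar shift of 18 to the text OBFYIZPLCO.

GTXQARHDUG

O(14): 14+18=32≡6 → G
B(1): 1+18=19 → T
F(5): 5+18=23 → X
Y(24): 24+18=42≡16 → Q
I(8): 8+18=26≡0 → A
Z(25): 25+18=43≡17 → R
P(15): 15+18=33≡7 → H
L(11): 11+18=29≡3 → D
C(2): 2+18=20 → U
O(14): 14+18=32≡6 → G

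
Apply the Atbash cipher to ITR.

I(8) → R(17)
T(19) → G(6)
R(17) → I(8)

RGI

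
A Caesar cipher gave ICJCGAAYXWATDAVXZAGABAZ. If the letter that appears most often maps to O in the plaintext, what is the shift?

12

The most frequent ciphertext letter is A (appears 7 times).
A is position 0; O is position 14.
Shift = -14≡12.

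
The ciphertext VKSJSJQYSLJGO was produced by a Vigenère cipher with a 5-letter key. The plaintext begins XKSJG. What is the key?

Subtract each crib letter from the matching ciphertext letter (mod 26):
V(21)−X(23)=-2≡24 → Y
K(10)−K(10)=0 → A
S(18)−S(18)=0 → A
J(9)−J(9)=0 → A
S(18)−G(6)=12 → M

YAAAM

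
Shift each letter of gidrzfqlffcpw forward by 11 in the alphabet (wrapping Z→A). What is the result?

rtockqbwqqnah

g(6): 6+11=17 → r
i(8): 8+11=19 → t
d(3): 3+11=14 → o
r(17): 17+11=28≡2 → c
z(25): 25+11=36≡10 → k
f(5): 5+11=16 → q
q(16): 16+11=27≡1 → b
l(11): 11+11=22 → w
f(5): 5+11=16 → q
f(5): 5+11=16 → q
c(2): 2+11=13 → n
p(15): 15+11=26≡0 → a
w(22): 22+11=33≡7 → h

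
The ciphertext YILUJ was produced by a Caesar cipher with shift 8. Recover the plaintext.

QADMB

Y(24): 24−8=16 → Q
I(8): 8−8=0 → A
L(11): 11−8=3 → D
U(20): 20−8=12 → M
J(9): 9−8=1 → B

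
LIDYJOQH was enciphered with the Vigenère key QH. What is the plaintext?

Repeat the key across the ciphertext: QHQHQHQH
L(11)−Q(16): -5≡21 → V
I(8)−H(7): 1 → B
D(3)−Q(16): -13≡13 → N
Y(24)−H(7): 17 → R
J(9)−Q(16): -7≡19 → T
O(14)−H(7): 7 → H
Q(16)−Q(16): 0 → A
H(7)−H(7): 0 → A

VBNRTHAA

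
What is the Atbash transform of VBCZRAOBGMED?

V(21) → E(4)
B(1) → Y(24)
C(2) → X(23)
Z(25) → A(0)
R(17) → I(8)
A(0) → Z(25)
O(14) → L(11)
B(1) → Y(24)
G(6) → T(19)
M(12) → N(13)
E(4) → V(21)
D(3) → W(22)

EYXAIZLYTNVW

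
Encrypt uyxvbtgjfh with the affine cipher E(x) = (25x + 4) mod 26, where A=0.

u(20): 25·20+4=504≡10 → k
y(24): 25·24+4=604≡6 → g
x(23): 25·23+4=579≡7 → h
v(21): 25·21+4=529≡9 → j
b(1): 25·1+4=29≡3 → d
t(19): 25·19+4=479≡11 → l
g(6): 25·6+4=154≡24 → y
j(9): 25·9+4=229≡21 → v
f(5): 25·5+4=129≡25 → z
h(7): 25·7+4=179≡23 → x

kghjdlyvzx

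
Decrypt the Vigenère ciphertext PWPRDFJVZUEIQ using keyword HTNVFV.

IDCWYKCCMZZNJ

Repeat the key across the ciphertext: HTNVFVHTNVFVH
P(15)−H(7): 8 → I
W(22)−T(19): 3 → D
P(15)−N(13): 2 → C
R(17)−V(21): -4≡22 → W
D(3)−F(5): -2≡24 → Y
F(5)−V(21): -16≡10 → K
J(9)−H(7): 2 → C
V(21)−T(19): 2 → C
Z(25)−N(13): 12 → M
U(20)−V(21): -1≡25 → Z
E(4)−F(5): -1≡25 → Z
I(8)−V(21): -13≡13 → N
Q(16)−H(7): 9 → J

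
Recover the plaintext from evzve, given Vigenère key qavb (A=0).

oveuo

Repeat the key across the ciphertext: qavbq
e(4)−q(16): -12≡14 → o
v(21)−a(0): 21 → v
z(25)−v(21): 4 → e
v(21)−b(1): 20 → u
e(4)−q(16): -12≡14 → o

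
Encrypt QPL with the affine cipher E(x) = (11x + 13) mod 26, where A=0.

Q(16): 11·16+13=189≡7 → H
P(15): 11·15+13=178≡22 → W
L(11): 11·11+13=134≡4 → E

HWE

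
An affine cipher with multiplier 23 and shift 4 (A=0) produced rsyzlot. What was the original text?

The inverse of 23 mod 26 is 17, since 23·17=391≡1. Apply D(y)=17·(y−4) mod 26:
r(17): 17·(17−4)=221≡13 → n
s(18): 17·(18−4)=238≡4 → e
y(24): 17·(24−4)=340≡2 → c
z(25): 17·(25−4)=357≡19 → t
l(11): 17·(11−4)=119≡15 → p
o(14): 17·(14−4)=170≡14 → o
t(19): 17·(19−4)=255≡21 → v

nectpov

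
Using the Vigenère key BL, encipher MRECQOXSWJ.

Repeat the key across the message: BLBLBLBLBL
M(12)+B(1): 13 → N
R(17)+L(11): 28≡2 → C
E(4)+B(1): 5 → F
C(2)+L(11): 13 → N
Q(16)+B(1): 17 → R
O(14)+L(11): 25 → Z
X(23)+B(1): 24 → Y
S(18)+L(11): 29≡3 → D
W(22)+B(1): 23 → X
J(9)+L(11): 20 → U

NCFNRZYDXU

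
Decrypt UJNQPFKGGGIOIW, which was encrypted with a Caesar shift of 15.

FUYBAQVRRRTZTH

U(20): 20−15=5 → F
J(9): 9−15=-6≡20 → U
N(13): 13−15=-2≡24 → Y
Q(16): 16−15=1 → B
P(15): 15−15=0 → A
F(5): 5−15=-10≡16 → Q
K(10): 10−15=-5≡21 → V
G(6): 6−15=-9≡17 → R
G(6): 6−15=-9≡17 → R
G(6): 6−15=-9≡17 → R
I(8): 8−15=-7≡19 → T
O(14): 14−15=-1≡25 → Z
I(8): 8−15=-7≡19 → T
W(22): 22−15=7 → H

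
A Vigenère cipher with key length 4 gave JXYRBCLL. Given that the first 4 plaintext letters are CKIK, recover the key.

HNQH

Subtract each crib letter from the matching ciphertext letter (mod 26):
J(9)−C(2)=7 → H
X(23)−K(10)=13 → N
Y(24)−I(8)=16 → Q
R(17)−K(10)=7 → H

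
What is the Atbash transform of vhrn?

esim

v(21) → e(4)
h(7) → s(18)
r(17) → i(8)
n(13) → m(12)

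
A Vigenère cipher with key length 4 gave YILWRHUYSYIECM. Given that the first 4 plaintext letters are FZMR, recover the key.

TJZF

Subtract each crib letter from the matching ciphertext letter (mod 26):
Y(24)−F(5)=19 → T
I(8)−Z(25)=-17≡9 → J
L(11)−M(12)=-1≡25 → Z
W(22)−R(17)=5 → F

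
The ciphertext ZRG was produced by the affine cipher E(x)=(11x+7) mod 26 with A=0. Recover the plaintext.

The inverse of 11 mod 26 is 19, since 11·19=209≡1. Apply D(y)=19·(y−7) mod 26:
Z(25): 19·(25−7)=342≡4 → E
R(17): 19·(17−7)=190≡8 → I
G(6): 19·(6−7)=-19≡7 → H

EIH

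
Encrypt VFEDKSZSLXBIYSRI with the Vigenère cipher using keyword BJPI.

WOTLLBOAMGQQZBGQ

Repeat the key across the message: BJPIBJPIBJPIBJPI
V(21)+B(1): 22 → W
F(5)+J(9): 14 → O
E(4)+P(15): 19 → T
D(3)+I(8): 11 → L
K(10)+B(1): 11 → L
S(18)+J(9): 27≡1 → B
Z(25)+P(15): 40≡14 → O
S(18)+I(8): 26≡0 → A
L(11)+B(1): 12 → M
X(23)+J(9): 32≡6 → G
B(1)+P(15): 16 → Q
I(8)+I(8): 16 → Q
Y(24)+B(1): 25 → Z
S(18)+J(9): 27≡1 → B
R(17)+P(15): 32≡6 → G
I(8)+I(8): 16 → Q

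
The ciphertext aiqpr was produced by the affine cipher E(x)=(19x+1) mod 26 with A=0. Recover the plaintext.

pzjyu

The inverse of 19 mod 26 is 11, since 19·11=209≡1. Apply D(y)=11·(y−1) mod 26:
a(0): 11·(0−1)=-11≡15 → p
i(8): 11·(8−1)=77≡25 → z
q(16): 11·(16−1)=165≡9 → j
p(15): 11·(15−1)=154≡24 → y
r(17): 11·(17−1)=176≡20 → u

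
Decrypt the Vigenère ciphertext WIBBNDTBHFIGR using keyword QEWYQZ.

GEFDXEDXLHSHB

Repeat the key across the ciphertext: QEWYQZQEWYQZQ
W(22)−Q(16): 6 → G
I(8)−E(4): 4 → E
B(1)−W(22): -21≡5 → F
B(1)−Y(24): -23≡3 → D
N(13)−Q(16): -3≡23 → X
D(3)−Z(25): -22≡4 → E
T(19)−Q(16): 3 → D
B(1)−E(4): -3≡23 → X
H(7)−W(22): -15≡11 → L
F(5)−Y(24): -19≡7 → H
I(8)−Q(16): -8≡18 → S
G(6)−Z(25): -19≡7 → H
R(17)−Q(16): 1 → B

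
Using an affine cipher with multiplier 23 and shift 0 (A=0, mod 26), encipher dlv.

rtp

d(3): 23·3+0=69≡17 → r
l(11): 23·11+0=253≡19 → t
v(21): 23·21+0=483≡15 → p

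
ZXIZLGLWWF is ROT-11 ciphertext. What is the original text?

Z(25): 25−11=14 → O
X(23): 23−11=12 → M
I(8): 8−11=-3≡23 → X
Z(25): 25−11=14 → O
L(11): 11−11=0 → A
G(6): 6−11=-5≡21 → V
L(11): 11−11=0 → A
W(22): 22−11=11 → L
W(22): 22−11=11 → L
F(5): 5−11=-6≡20 → U

OMXOAVALLU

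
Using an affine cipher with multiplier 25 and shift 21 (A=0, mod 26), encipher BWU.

UZB

B(1): 25·1+21=46≡20 → U
W(22): 25·22+21=571≡25 → Z
U(20): 25·20+21=521≡1 → B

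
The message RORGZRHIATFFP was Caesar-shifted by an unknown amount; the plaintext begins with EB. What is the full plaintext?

From the crib: R(17)−E(4)=13, so the shift is 13.
Subtract 13 from each ciphertext letter:
R(17): 17−13=4 → E
O(14): 14−13=1 → B
R(17): 17−13=4 → E
G(6): 6−13=-7≡19 → T
Z(25): 25−13=12 → M
R(17): 17−13=4 → E
H(7): 7−13=-6≡20 → U
I(8): 8−13=-5≡21 → V
A(0): 0−13=-13≡13 → N
T(19): 19−13=6 → G
F(5): 5−13=-8≡18 → S
F(5): 5−13=-8≡18 → S
P(15): 15−13=2 → C

EBETMEUVNGSSC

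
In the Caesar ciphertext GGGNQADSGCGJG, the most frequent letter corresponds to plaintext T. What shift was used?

13

The most frequent ciphertext letter is G (appears 6 times).
G is position 6; T is position 19.
Shift = -13≡13.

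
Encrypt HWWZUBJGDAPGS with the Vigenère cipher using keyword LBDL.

Repeat the key across the message: LBDLLBDLLBDLL
H(7)+L(11): 18 → S
W(22)+B(1): 23 → X
W(22)+D(3): 25 → Z
Z(25)+L(11): 36≡10 → K
U(20)+L(11): 31≡5 → F
B(1)+B(1): 2 → C
J(9)+D(3): 12 → M
G(6)+L(11): 17 → R
D(3)+L(11): 14 → O
A(0)+B(1): 1 → B
P(15)+D(3): 18 → S
G(6)+L(11): 17 → R
S(18)+L(11): 29≡3 → D

SXZKFCMROBSRD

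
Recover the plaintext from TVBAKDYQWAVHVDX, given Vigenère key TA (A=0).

AVIARDFQDACHCDE

Repeat the key across the ciphertext: TATATATATATATAT
T(19)−T(19): 0 → A
V(21)−A(0): 21 → V
B(1)−T(19): -18≡8 → I
A(0)−A(0): 0 → A
K(10)−T(19): -9≡17 → R
D(3)−A(0): 3 → D
Y(24)−T(19): 5 → F
Q(16)−A(0): 16 → Q
W(22)−T(19): 3 → D
A(0)−A(0): 0 → A
V(21)−T(19): 2 → C
H(7)−A(0): 7 → H
V(21)−T(19): 2 → C
D(3)−A(0): 3 → D
X(23)−T(19): 4 → E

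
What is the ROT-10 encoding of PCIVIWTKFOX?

P(15): 15+10=25 → Z
C(2): 2+10=12 → M
I(8): 8+10=18 → S
V(21): 21+10=31≡5 → F
I(8): 8+10=18 → S
W(22): 22+10=32≡6 → G
T(19): 19+10=29≡3 → D
K(10): 10+10=20 → U
F(5): 5+10=15 → P
O(14): 14+10=24 → Y
X(23): 23+10=33≡7 → H

ZMSFSGDUPYH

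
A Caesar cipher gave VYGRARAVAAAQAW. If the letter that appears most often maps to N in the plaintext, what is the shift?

13

The most frequent ciphertext letter is A (appears 6 times).
A is position 0; N is position 13.
Shift = -13≡13.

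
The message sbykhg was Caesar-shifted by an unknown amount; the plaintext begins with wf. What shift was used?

From the crib: s(18)−w(22)=-4≡22, so the shift is 22.

22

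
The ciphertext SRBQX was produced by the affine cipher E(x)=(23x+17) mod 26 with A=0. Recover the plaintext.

The inverse of 23 mod 26 is 17, since 23·17=391≡1. Apply D(y)=17·(y−17) mod 26:
S(18): 17·(18−17)=17 → R
R(17): 17·(17−17)=0 → A
B(1): 17·(1−17)=-272≡14 → O
Q(16): 17·(16−17)=-17≡9 → J
X(23): 17·(23−17)=102≡24 → Y

RAOJY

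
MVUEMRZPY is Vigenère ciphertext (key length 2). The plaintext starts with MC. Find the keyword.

AT

Subtract each crib letter from the matching ciphertext letter (mod 26):
M(12)−M(12)=0 → A
V(21)−C(2)=19 → T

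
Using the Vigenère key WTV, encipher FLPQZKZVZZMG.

Repeat the key across the message: WTVWTVWTVWTV
F(5)+W(22): 27≡1 → B
L(11)+T(19): 30≡4 → E
P(15)+V(21): 36≡10 → K
Q(16)+W(22): 38≡12 → M
Z(25)+T(19): 44≡18 → S
K(10)+V(21): 31≡5 → F
Z(25)+W(22): 47≡21 → V
V(21)+T(19): 40≡14 → O
Z(25)+V(21): 46≡20 → U
Z(25)+W(22): 47≡21 → V
M(12)+T(19): 31≡5 → F
G(6)+V(21): 27≡1 → B

BEKMSFVOUVFB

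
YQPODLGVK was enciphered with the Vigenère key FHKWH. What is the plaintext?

Repeat the key across the ciphertext: FHKWHFHKW
Y(24)−F(5): 19 → T
Q(16)−H(7): 9 → J
P(15)−K(10): 5 → F
O(14)−W(22): -8≡18 → S
D(3)−H(7): -4≡22 → W
L(11)−F(5): 6 → G
G(6)−H(7): -1≡25 → Z
V(21)−K(10): 11 → L
K(10)−W(22): -12≡14 → O

TJFSWGZLO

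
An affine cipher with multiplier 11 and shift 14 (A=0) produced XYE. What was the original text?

PIS

The inverse of 11 mod 26 is 19, since 11·19=209≡1. Apply D(y)=19·(y−14) mod 26:
X(23): 19·(23−14)=171≡15 → P
Y(24): 19·(24−14)=190≡8 → I
E(4): 19·(4−14)=-190≡18 → S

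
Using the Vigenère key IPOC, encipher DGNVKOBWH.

Repeat the key across the message: IPOCIPOCI
D(3)+I(8): 11 → L
G(6)+P(15): 21 → V
N(13)+O(14): 27≡1 → B
V(21)+C(2): 23 → X
K(10)+I(8): 18 → S
O(14)+P(15): 29≡3 → D
B(1)+O(14): 15 → P
W(22)+C(2): 24 → Y
H(7)+I(8): 15 → P

LVBXSDPYP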